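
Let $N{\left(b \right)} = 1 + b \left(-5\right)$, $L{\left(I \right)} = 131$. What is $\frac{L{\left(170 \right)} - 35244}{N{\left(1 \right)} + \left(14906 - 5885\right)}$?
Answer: $- \frac{35113}{9017} \approx -3.8941$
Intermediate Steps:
$N{\left(b \right)} = 1 - 5 b$
$\frac{L{\left(170 \right)} - 35244}{N{\left(1 \right)} + \left(14906 - 5885\right)} = \frac{131 - 35244}{\left(1 - 5\right) + \left(14906 - 5885\right)} = - \frac{35113}{\left(1 - 5\right) + \left(14906 - 5885\right)} = - \frac{35113}{-4 + 9021} = - \frac{35113}{9017}$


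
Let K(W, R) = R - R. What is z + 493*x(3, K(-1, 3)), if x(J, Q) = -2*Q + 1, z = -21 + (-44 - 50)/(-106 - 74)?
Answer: 42527/90 ≈ 472.52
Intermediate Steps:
K(W, R) = 0
z = -1843/90 (z = -21 - 94/(-180) = -21 - 94*(-1/180) = -21 + 47/90 = -1843/90 ≈ -20.478)
x(J, Q) = 1 - 2*Q
z + 493*x(3, K(-1, 3)) = -1843/90 + 493*(1 - 2*0) = -1843/90 + 493*(1 + 0) = -1843/90 + 493*1 = -1843/90 + 493 = 42527/90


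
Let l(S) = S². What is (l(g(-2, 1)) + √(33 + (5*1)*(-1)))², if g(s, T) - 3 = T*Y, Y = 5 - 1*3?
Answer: 653 + 100*√7 ≈ 917.58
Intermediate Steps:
Y = 2 (Y = 5 - 3 = 2)
g(s, T) = 3 + 2*T (g(s, T) = 3 + T*2 = 3 + 2*T)
(l(g(-2, 1)) + √(33 + (5*1)*(-1)))² = ((3 + 2*1)² + √(33 + (5*1)*(-1)))² = ((3 + 2)² + √(33 + 5*(-1)))² = (5² + √(33 - 5))² = (25 + √28)² = (25 + 2*√7)²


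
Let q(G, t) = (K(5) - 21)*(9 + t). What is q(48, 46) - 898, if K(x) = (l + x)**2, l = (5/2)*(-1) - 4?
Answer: -7717/4 ≈ -1929.3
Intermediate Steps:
l = -13/2 (l = (5*(1/2))*(-1) - 4 = (5/2)*(-1) - 4 = -5/2 - 4 = -13/2 ≈ -6.5000)
K(x) = (-13/2 + x)**2
q(G, t) = -675/4 - 75*t/4 (q(G, t) = ((-13 + 2*5)**2/4 - 21)*(9 + t) = ((-13 + 10)**2/4 - 21)*(9 + t) = ((1/4)*(-3)**2 - 21)*(9 + t) = ((1/4)*9 - 21)*(9 + t) = (9/4 - 21)*(9 + t) = -75*(9 + t)/4 = -675/4 - 75*t/4)
q(48, 46) - 898 = (-675/4 - 75/4*46) - 898 = (-675/4 - 1725/2) - 898 = -4125/4 - 898 = -7717/4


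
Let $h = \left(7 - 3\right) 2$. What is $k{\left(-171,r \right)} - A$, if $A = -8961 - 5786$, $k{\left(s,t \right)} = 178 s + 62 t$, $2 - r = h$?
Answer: $-16063$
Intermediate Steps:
$h = 8$ ($h = 4 \cdot 2 = 8$)
$r = -6$ ($r = 2 - 8 = -6$)
$k{\left(s,t \right)} = 62 t + 178 s$
$A = -14747$ ($A = -8961 - 5786 = -14747$)
$k{\left(-171,r \right)} - A = \left(62 \left(-6\right) + 178 \left(-171\right)\right) - -14747 = \left(-372 - 30438\right) + 14747 = -30810 + 14747 = -16063$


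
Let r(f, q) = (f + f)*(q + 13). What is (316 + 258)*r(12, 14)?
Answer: 371952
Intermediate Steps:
r(f, q) = 2*f*(13 + q) (r(f, q) = (2*f)*(13 + q) = 2*f*(13 + q))
(316 + 258)*r(12, 14) = (316 + 258)*(2*12*(13 + 14)) = 574*(2*12*27) = 574*648 = 371952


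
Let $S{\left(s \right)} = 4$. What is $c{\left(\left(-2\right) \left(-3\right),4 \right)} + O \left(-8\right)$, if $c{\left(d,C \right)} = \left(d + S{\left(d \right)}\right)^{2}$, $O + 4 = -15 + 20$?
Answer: $92$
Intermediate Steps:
$O = 1$ ($O = -4 + \left(-15 + 20\right) = -4 + 5 = 1$)
$c{\left(d,C \right)} = \left(4 + d\right)^{2}$ ($c{\left(d,C \right)} = \left(d + 4\right)^{2} = \left(4 + d\right)^{2}$)
$c{\left(\left(-2\right) \left(-3\right),4 \right)} + O \left(-8\right) = \left(4 - -6\right)^{2} + 1 \left(-8\right) = \left(4 + 6\right)^{2} - 8 = 10^{2} - 8 = 100 - 8 = 92$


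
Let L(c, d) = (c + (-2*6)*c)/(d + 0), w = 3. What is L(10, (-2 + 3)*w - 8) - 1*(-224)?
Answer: 246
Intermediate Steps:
L(c, d) = -11*c/d (L(c, d) = (c - 12*c)/d = (-11*c)/d = -11*c/d)
L(10, (-2 + 3)*w - 8) - 1*(-224) = -11*10/((-2 + 3)*3 - 8) - 1*(-224) = -11*10/(1*3 - 8) + 224 = -11*10/(3 - 8) + 224 = -11*10/(-5) + 224 = -11*10*(-⅕) + 224 = 22 + 224 = 246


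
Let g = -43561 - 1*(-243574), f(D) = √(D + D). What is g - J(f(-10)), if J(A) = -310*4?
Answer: 201253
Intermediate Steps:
f(D) = √2*√D (f(D) = √(2*D) = √2*√D)
J(A) = -1240
g = 200013 (g = -43561 + 243574 = 200013)
g - J(f(-10)) = 200013 - 1*(-1240) = 200013 + 1240 = 201253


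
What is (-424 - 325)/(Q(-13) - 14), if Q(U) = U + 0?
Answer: 749/27 ≈ 27.741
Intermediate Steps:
Q(U) = U
(-424 - 325)/(Q(-13) - 14) = (-424 - 325)/(-13 - 14) = -749/(-27) = -749*(-1/27) = 749/27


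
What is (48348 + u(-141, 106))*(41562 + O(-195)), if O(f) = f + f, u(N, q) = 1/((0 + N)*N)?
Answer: 280672323988/141 ≈ 1.9906e+9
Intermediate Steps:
u(N, q) = N⁻² (u(N, q) = 1/(N*N) = N⁻²)
O(f) = 2*f
(48348 + u(-141, 106))*(41562 + O(-195)) = (48348 + (-141)⁻²)*(41562 + 2*(-195)) = (48348 + 1/19881)*(41562 - 390) = (961206589/19881)*41172 = 280672323988/141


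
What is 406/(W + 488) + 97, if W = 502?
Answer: 48218/495 ≈ 97.410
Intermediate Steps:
406/(W + 488) + 97 = 406/(502 + 488) + 97 = 406/990 + 97 = 406*(1/990) + 97 = 203/495 + 97 = 48218/495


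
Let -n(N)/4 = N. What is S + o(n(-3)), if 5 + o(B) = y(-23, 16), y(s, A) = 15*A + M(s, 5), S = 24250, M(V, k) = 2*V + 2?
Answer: 24441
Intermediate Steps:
M(V, k) = 2 + 2*V
n(N) = -4*N
y(s, A) = 2 + 2*s + 15*A (y(s, A) = 15*A + (2 + 2*s) = 2 + 2*s + 15*A)
o(B) = 191 (o(B) = -5 + (2 + 2*(-23) + 15*16) = -5 + (2 - 46 + 240) = -5 + 196 = 191)
S + o(n(-3)) = 24250 + 191 = 24441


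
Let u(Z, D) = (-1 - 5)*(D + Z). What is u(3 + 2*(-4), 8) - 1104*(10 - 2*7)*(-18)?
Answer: -79506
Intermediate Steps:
u(Z, D) = -6*D - 6*Z (u(Z, D) = -6*(D + Z) = -6*D - 6*Z)
u(3 + 2*(-4), 8) - 1104*(10 - 2*7)*(-18) = (-6*8 - 6*(3 + 2*(-4))) - 1104*(10 - 2*7)*(-18) = (-48 - 6*(3 - 8)) - 1104*(10 - 14)*(-18) = (-48 - 6*(-5)) - (-4416)*(-18) = (-48 + 30) - 1104*72 = -18 - 79488 = -79506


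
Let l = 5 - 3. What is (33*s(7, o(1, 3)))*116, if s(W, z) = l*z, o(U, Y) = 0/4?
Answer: 0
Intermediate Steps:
l = 2
o(U, Y) = 0 (o(U, Y) = 0*(1/4) = 0)
s(W, z) = 2*z
(33*s(7, o(1, 3)))*116 = (33*(2*0))*116 = (33*0)*116 = 0*116 = 0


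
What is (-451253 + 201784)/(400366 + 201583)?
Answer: -249469/601949 ≈ -0.41444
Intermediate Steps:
(-451253 + 201784)/(400366 + 201583) = -249469/601949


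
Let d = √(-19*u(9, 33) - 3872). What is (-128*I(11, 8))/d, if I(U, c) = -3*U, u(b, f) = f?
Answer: -384*I*√4499/409 ≈ -62.975*I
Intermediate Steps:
d = I*√4499 (d = √(-19*33 - 3872) = √(-627 - 3872) = √(-4499) = I*√4499 ≈ 67.075*I)
(-128*I(11, 8))/d = (-(-384)*11)/((I*√4499)) = (-128*(-33))*(-I*√4499/4499) = 4224*(-I*√4499/4499) = -384*I*√4499/409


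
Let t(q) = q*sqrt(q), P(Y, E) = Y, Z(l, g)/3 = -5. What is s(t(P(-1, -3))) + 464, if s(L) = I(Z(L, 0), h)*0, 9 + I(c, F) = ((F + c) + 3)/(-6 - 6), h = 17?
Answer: 464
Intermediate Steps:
Z(l, g) = -15 (Z(l, g) = 3*(-5) = -15)
I(c, F) = -37/4 - F/12 - c/12 (I(c, F) = -9 + ((F + c) + 3)/(-6 - 6) = -9 + (3 + F + c)/(-12) = -9 + (3 + F + c)*(-1/12) = -9 + (-1/4 - F/12 - c/12) = -37/4 - F/12 - c/12)
t(q) = q**(3/2)
s(L) = 0 (s(L) = (-37/4 - 1/12*17 - 1/12*(-15))*0 = (-37/4 - 17/12 + 5/4)*0 = -113/12*0 = 0)
s(t(P(-1, -3))) + 464 = 0 + 464 = 464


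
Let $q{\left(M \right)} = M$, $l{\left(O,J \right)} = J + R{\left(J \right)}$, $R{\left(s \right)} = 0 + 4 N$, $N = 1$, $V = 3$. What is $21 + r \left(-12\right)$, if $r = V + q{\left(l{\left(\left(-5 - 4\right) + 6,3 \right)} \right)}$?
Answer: $-99$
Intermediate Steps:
$R{\left(s \right)} = 4$ ($R{\left(s \right)} = 0 + 4 \cdot 1 = 0 + 4 = 4$)
$l{\left(O,J \right)} = 4 + J$ ($l{\left(O,J \right)} = J + 4 = 4 + J$)
$r = 10$ ($r = 3 + \left(4 + 3\right) = 3 + 7 = 10$)
$21 + r \left(-12\right) = 21 + 10 \left(-12\right) = 21 - 120 = -99$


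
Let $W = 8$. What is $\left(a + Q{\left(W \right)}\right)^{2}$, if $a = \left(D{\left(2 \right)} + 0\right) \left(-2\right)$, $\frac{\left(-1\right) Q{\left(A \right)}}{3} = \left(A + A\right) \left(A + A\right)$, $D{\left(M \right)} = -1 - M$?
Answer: $580644$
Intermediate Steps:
$Q{\left(A \right)} = - 12 A^{2}$ ($Q{\left(A \right)} = - 3 \left(A + A\right) \left(A + A\right) = - 3 \cdot 2 A 2 A = - 3 \cdot 4 A^{2} = - 12 A^{2}$)
$a = 6$ ($a = \left(\left(-1 - 2\right) + 0\right) \left(-2\right) = \left(-3 + 0\right) \left(-2\right) = \left(-3\right) \left(-2\right) = 6$)
$\left(a + Q{\left(W \right)}\right)^{2} = \left(6 - 12 \cdot 8^{2}\right)^{2} = \left(6 - 768\right)^{2} = \left(-762\right)^{2} = 580644$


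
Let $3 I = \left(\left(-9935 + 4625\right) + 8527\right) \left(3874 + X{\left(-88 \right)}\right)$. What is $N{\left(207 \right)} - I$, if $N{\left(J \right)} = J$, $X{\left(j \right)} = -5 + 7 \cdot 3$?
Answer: $- \frac{12513509}{3} \approx -4.1712 \cdot 10^{6}$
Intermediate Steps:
$X{\left(j \right)} = 16$ ($X{\left(j \right)} = -5 + 21 = 16$)
$I = \frac{12514130}{3}$ ($I = \frac{\left(\left(-9935 + 4625\right) + 8527\right) \left(3874 + 16\right)}{3} = \frac{\left(-5310 + 8527\right) 3890}{3} = \frac{3217 \cdot 3890}{3} = \frac{1}{3} \cdot 12514130 = \frac{12514130}{3} \approx 4.1714 \cdot 10^{6}$)
$N{\left(207 \right)} - I = 207 - \frac{12514130}{3} = - \frac{12513509}{3}$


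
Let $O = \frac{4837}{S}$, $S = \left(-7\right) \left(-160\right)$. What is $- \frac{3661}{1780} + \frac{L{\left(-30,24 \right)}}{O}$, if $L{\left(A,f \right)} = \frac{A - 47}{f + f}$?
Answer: $- \frac{8959853}{3689940} \approx -2.4282$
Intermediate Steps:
$L{\left(A,f \right)} = \frac{-47 + A}{2 f}$
$S = 1120$
$O = \frac{691}{160}$ ($O = \frac{4837}{1120} = 4837 \cdot \frac{1}{1120} = \frac{691}{160} \approx 4.3187$)
$- \frac{3661}{1780} + \frac{L{\left(-30,24 \right)}}{O} = - \frac{3661}{1780} + \frac{\frac{1}{2} \cdot \frac{1}{24} \left(-47 - 30\right)}{\frac{691}{160}} = \left(-3661\right) \frac{1}{1780} + \frac{1}{2} \cdot \frac{1}{24} \left(-77\right) \frac{160}{691} = - \frac{3661}{1780} - \frac{770}{2073} = - \frac{8959853}{3689940}$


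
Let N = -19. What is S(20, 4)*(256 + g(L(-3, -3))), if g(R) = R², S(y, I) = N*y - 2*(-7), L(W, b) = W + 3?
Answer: -93696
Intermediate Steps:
L(W, b) = 3 + W
S(y, I) = 14 - 19*y (S(y, I) = -19*y - 2*(-7) = -19*y + 14 = 14 - 19*y)
S(20, 4)*(256 + g(L(-3, -3))) = (14 - 19*20)*(256 + (3 - 3)²) = (14 - 380)*(256 + 0²) = -366*(256 + 0) = -366*256 = -93696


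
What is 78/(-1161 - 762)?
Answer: -26/641 ≈ -0.040562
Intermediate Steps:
78/(-1161 - 762) = 78/(-1923) = 78*(-1/1923) = -26/641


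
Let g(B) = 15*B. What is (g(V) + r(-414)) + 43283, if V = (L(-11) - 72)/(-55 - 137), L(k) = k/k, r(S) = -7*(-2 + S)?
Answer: 2956835/64 ≈ 46201.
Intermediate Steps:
r(S) = 14 - 7*S
L(k) = 1
V = 71/192 (V = (1 - 72)/(-55 - 137) = -71/(-192) = -71*(-1/192) = 71/192 ≈ 0.36979)
(g(V) + r(-414)) + 43283 = (15*(71/192) + (14 - 7*(-414))) + 43283 = (355/64 + (14 + 2898)) + 43283 = (355/64 + 2912) + 43283 = 186723/64 + 43283 = 2956835/64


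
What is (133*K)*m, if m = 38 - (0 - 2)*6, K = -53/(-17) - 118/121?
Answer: 29306550/2057 ≈ 14247.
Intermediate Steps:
K = 4407/2057 (K = -53*(-1/17) - 118*1/121 = 53/17 - 118/121 = 4407/2057 ≈ 2.1424)
m = 50 (m = 38 - (-2)*6 = 38 - 1*(-12) = 38 + 12 = 50)
(133*K)*m = (133*(4407/2057))*50 = (586131/2057)*50 = 29306550/2057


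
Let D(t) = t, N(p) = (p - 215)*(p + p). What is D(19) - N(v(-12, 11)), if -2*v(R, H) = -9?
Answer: 3827/2 ≈ 1913.5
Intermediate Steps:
v(R, H) = 9/2 (v(R, H) = -1/2*(-9) = 9/2)
N(p) = 2*p*(-215 + p) (N(p) = (-215 + p)*(2*p) = 2*p*(-215 + p))
D(19) - N(v(-12, 11)) = 19 - 2*9*(-215 + 9/2)/2 = 19 - 2*9*(-421)/(2*2) = 19 - 1*(-3789/2) = 19 + 3789/2 = 3827/2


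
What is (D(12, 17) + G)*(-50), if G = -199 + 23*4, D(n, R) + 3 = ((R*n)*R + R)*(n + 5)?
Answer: -2956750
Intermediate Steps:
D(n, R) = -3 + (5 + n)*(R + n*R²) (D(n, R) = -3 + ((R*n)*R + R)*(n + 5) = -3 + (n*R² + R)*(5 + n) = -3 + (R + n*R²)*(5 + n) = -3 + (5 + n)*(R + n*R²))
G = -107 (G = -199 + 92 = -107)
(D(12, 17) + G)*(-50) = ((-3 + 5*17 + 17*12 + 17²*12² + 5*12*17²) - 107)*(-50) = ((-3 + 85 + 204 + 289*144 + 5*12*289) - 107)*(-50) = ((-3 + 85 + 204 + 41616 + 17340) - 107)*(-50) = (59242 - 107)*(-50) = 59135*(-50) = -2956750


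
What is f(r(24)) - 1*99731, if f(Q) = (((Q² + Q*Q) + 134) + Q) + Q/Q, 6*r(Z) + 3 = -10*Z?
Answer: -96356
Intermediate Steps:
r(Z) = -½ - 5*Z/3 (r(Z) = -½ + (-10*Z)/6 = -½ - 5*Z/3)
f(Q) = 135 + Q + 2*Q² (f(Q) = (((Q² + Q²) + 134) + Q) + 1 = ((2*Q² + 134) + Q) + 1 = ((134 + 2*Q²) + Q) + 1 = (134 + Q + 2*Q²) + 1 = 135 + Q + 2*Q²)
f(r(24)) - 1*99731 = (135 + (-½ - 5/3*24) + 2*(-½ - 5/3*24)²) - 1*99731 = (135 + (-½ - 40) + 2*(-½ - 40)²) - 99731 = (135 - 81/2 + 2*(-81/2)²) - 99731 = (135 - 81/2 + 2*(6561/4)) - 99731 = (135 - 81/2 + 6561/2) - 99731 = 3375 - 99731 = -96356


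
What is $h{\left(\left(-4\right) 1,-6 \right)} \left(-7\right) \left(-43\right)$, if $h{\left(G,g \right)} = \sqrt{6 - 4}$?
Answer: $301 \sqrt{2} \approx 425.68$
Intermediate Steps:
$h{\left(G,g \right)} = \sqrt{2}$
$h{\left(\left(-4\right) 1,-6 \right)} \left(-7\right) \left(-43\right) = \sqrt{2} \left(-7\right) \left(-43\right) = - 7 \sqrt{2} \left(-43\right) = 301 \sqrt{2}$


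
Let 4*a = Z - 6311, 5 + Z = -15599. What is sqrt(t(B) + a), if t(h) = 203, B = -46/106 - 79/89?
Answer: I*sqrt(21103)/2 ≈ 72.634*I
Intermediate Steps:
Z = -15604 (Z = -5 - 15599 = -15604)
a = -21915/4 (a = (-15604 - 6311)/4 = (1/4)*(-21915) = -21915/4 ≈ -5478.8)
B = -6234/4717 (B = -46*1/106 - 79*1/89 = -23/53 - 79/89 = -6234/4717 ≈ -1.3216)
sqrt(t(B) + a) = sqrt(203 - 21915/4) = sqrt(-21103/4) = I*sqrt(21103)/2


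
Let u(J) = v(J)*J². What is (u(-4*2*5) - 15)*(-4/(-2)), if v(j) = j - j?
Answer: -30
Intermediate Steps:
v(j) = 0
u(J) = 0 (u(J) = 0*J² = 0)
(u(-4*2*5) - 15)*(-4/(-2)) = (0 - 15)*(-4/(-2)) = -(-60)*(-1)/2 = -15*2 = -30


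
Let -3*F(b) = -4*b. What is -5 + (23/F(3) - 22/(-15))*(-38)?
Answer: -8377/30 ≈ -279.23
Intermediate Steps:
F(b) = 4*b/3 (F(b) = -(-4)*b/3 = 4*b/3)
-5 + (23/F(3) - 22/(-15))*(-38) = -5 + (23/(((4/3)*3)) - 22/(-15))*(-38) = -5 + (23/4 - 22*(-1/15))*(-38) = -5 + (23*(¼) + 22/15)*(-38) = -5 + (23/4 + 22/15)*(-38) = -5 + (433/60)*(-38) = -5 - 8227/30 = -8377/30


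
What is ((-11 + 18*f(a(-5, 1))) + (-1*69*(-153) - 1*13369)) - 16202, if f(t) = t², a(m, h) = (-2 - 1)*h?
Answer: -18863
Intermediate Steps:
a(m, h) = -3*h
((-11 + 18*f(a(-5, 1))) + (-1*69*(-153) - 1*13369)) - 16202 = ((-11 + 18*(-3*1)²) + (-1*69*(-153) - 1*13369)) - 16202 = ((-11 + 18*(-3)²) + (-69*(-153) - 13369)) - 16202 = ((-11 + 18*9) + (10557 - 13369)) - 16202 = ((-11 + 162) - 2812) - 16202 = (151 - 2812) - 16202 = -2661 - 16202 = -18863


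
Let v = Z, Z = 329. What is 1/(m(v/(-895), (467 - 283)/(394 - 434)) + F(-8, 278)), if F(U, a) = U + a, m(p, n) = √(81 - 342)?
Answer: 30/8129 - I*√29/24387 ≈ 0.0036905 - 0.00022082*I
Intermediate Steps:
v = 329
m(p, n) = 3*I*√29 (m(p, n) = √(-261) = 3*I*√29)
1/(m(v/(-895), (467 - 283)/(394 - 434)) + F(-8, 278)) = 1/(3*I*√29 + (-8 + 278)) = 1/(3*I*√29 + 270) = 1/(270 + 3*I*√29)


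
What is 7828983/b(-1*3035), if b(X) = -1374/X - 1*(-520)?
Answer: 23760963405/1579574 ≈ 15043.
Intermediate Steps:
b(X) = 520 - 1374/X (b(X) = -1374/X + 520 = 520 - 1374/X)
7828983/b(-1*3035) = 7828983/(520 - 1374/((-1*3035))) = 7828983/(520 - 1374/(-3035)) = 7828983/(520 - 1374*(-1/3035)) = 7828983/(520 + 1374/3035) = 7828983/(1579574/3035) = 7828983*(3035/1579574) = 23760963405/1579574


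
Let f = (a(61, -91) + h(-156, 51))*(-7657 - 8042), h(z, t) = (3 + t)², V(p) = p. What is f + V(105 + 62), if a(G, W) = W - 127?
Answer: -42355735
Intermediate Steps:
a(G, W) = -127 + W
f = -42355902 (f = ((-127 - 91) + (3 + 51)²)*(-7657 - 8042) = (-218 + 54²)*(-15699) = (-218 + 2916)*(-15699) = 2698*(-15699) = -42355902)
f + V(105 + 62) = -42355902 + (105 + 62) = -42355902 + 167 = -42355735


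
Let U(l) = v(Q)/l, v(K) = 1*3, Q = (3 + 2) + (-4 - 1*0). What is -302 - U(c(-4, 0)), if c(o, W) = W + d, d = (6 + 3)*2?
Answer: -1813/6 ≈ -302.17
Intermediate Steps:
d = 18 (d = 9*2 = 18)
Q = 1 (Q = 5 + (-4 + 0) = 5 - 4 = 1)
v(K) = 3
c(o, W) = 18 + W (c(o, W) = W + 18 = 18 + W)
U(l) = 3/l
-302 - U(c(-4, 0)) = -302 - 3/(18 + 0) = -302 - 3/18 = -302 - 1*1/6 = -302 - 1/6 = -1813/6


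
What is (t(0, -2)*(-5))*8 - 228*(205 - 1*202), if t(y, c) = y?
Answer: -684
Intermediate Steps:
(t(0, -2)*(-5))*8 - 228*(205 - 1*202) = (0*(-5))*8 - 228*(205 - 1*202) = 0*8 - 228*(205 - 202) = 0 - 228*3 = 0 - 684 = -684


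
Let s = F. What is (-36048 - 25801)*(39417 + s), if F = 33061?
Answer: -4482691822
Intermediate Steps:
s = 33061
(-36048 - 25801)*(39417 + s) = (-36048 - 25801)*(39417 + 33061) = -61849*72478 = -4482691822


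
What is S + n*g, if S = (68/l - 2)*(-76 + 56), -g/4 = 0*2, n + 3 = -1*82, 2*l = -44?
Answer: 1120/11 ≈ 101.82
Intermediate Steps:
l = -22 (l = (1/2)*(-44) = -22)
n = -85 (n = -3 - 1*82 = -3 - 82 = -85)
g = 0 (g = -0*2 = -4*0 = 0)
S = 1120/11 (S = (68/(-22) - 2)*(-76 + 56) = (68*(-1/22) - 2)*(-20) = (-34/11 - 2)*(-20) = -56/11*(-20) = 1120/11 ≈ 101.82)
S + n*g = 1120/11 - 85*0 = 1120/11 + 0 = 1120/11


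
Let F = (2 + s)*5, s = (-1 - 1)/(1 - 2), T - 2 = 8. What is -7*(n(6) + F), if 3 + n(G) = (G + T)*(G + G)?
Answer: -1463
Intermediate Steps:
T = 10 (T = 2 + 8 = 10)
n(G) = -3 + 2*G*(10 + G) (n(G) = -3 + (G + 10)*(G + G) = -3 + (10 + G)*(2*G) = -3 + 2*G*(10 + G))
s = 2 (s = -2/(-1) = -2*(-1) = 2)
F = 20 (F = (2 + 2)*5 = 4*5 = 20)
-7*(n(6) + F) = -7*((-3 + 2*6² + 20*6) + 20) = -7*((-3 + 2*36 + 120) + 20) = -7*((-3 + 72 + 120) + 20) = -7*(189 + 20) = -7*209 = -1463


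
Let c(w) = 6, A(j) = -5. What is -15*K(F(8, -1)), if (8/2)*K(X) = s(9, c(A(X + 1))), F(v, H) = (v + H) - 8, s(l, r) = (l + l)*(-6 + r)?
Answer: 0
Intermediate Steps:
s(l, r) = 2*l*(-6 + r) (s(l, r) = (2*l)*(-6 + r) = 2*l*(-6 + r))
F(v, H) = -8 + H + v (F(v, H) = (H + v) - 8 = -8 + H + v)
K(X) = 0 (K(X) = (2*9*(-6 + 6))/4 = (2*9*0)/4 = (¼)*0 = 0)
-15*K(F(8, -1)) = -15*0 = 0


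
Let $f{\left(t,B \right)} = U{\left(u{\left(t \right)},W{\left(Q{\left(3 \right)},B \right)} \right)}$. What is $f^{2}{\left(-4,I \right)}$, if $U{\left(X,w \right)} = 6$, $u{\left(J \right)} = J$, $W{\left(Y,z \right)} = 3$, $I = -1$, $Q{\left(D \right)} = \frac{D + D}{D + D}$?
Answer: $36$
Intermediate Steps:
$Q{\left(D \right)} = 1$ ($Q{\left(D \right)} = \frac{2 D}{2 D} = 2 D \frac{1}{2 D} = 1$)
$f{\left(t,B \right)} = 6$
$f^{2}{\left(-4,I \right)} = 6^{2} = 36$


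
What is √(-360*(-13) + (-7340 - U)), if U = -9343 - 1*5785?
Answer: 2*√3117 ≈ 111.66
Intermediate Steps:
U = -15128 (U = -9343 - 5785 = -15128)
√(-360*(-13) + (-7340 - U)) = √(-360*(-13) + (-7340 - 1*(-15128))) = √(4680 + (-7340 + 15128)) = √(4680 + 7788) = √12468 = 2*√3117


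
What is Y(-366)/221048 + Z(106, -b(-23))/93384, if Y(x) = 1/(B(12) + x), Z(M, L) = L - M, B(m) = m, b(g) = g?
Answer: -270621905/304474609872 ≈ -0.00088882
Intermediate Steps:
Y(x) = 1/(12 + x)
Y(-366)/221048 + Z(106, -b(-23))/93384 = 1/((12 - 366)*221048) + (-1*(-23) - 1*106)/93384 = (1/221048)/(-354) + (23 - 106)*(1/93384) = -1/354*1/221048 - 83*1/93384 = -1/78250992 - 83/93384 = -270621905/304474609872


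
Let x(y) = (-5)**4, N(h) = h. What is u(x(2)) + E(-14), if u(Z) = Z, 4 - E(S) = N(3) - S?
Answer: 612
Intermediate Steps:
E(S) = 1 + S (E(S) = 4 - (3 - S) = 4 + (-3 + S) = 1 + S)
x(y) = 625
u(x(2)) + E(-14) = 625 + (1 - 14) = 625 - 13 = 612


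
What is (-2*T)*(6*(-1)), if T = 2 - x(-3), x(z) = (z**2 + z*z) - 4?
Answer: -144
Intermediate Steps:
x(z) = -4 + 2*z**2 (x(z) = (z**2 + z**2) - 4 = 2*z**2 - 4 = -4 + 2*z**2)
T = -12 (T = 2 - (-4 + 2*(-3)**2) = 2 - (-4 + 2*9) = 2 - (-4 + 18) = 2 - 1*14 = 2 - 14 = -12)
(-2*T)*(6*(-1)) = (-2*(-12))*(6*(-1)) = 24*(-6) = -144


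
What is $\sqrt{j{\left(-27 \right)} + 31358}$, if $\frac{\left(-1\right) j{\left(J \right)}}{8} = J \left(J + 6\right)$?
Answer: $\sqrt{26822} \approx 163.77$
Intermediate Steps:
$j{\left(J \right)} = - 8 J \left(6 + J\right)$ ($j{\left(J \right)} = - 8 J \left(J + 6\right) = - 8 J \left(6 + J\right)$)
$\sqrt{j{\left(-27 \right)} + 31358} = \sqrt{\left(-8\right) \left(-27\right) \left(6 - 27\right) + 31358} = \sqrt{\left(-8\right) \left(-27\right) \left(-21\right) + 31358} = \sqrt{-4536 + 31358} = \sqrt{26822}$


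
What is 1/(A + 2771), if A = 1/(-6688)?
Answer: 6688/18532447 ≈ 0.00036088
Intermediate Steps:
A = -1/6688 ≈ -0.00014952
1/(A + 2771) = 1/(-1/6688 + 2771) = 1/(18532447/6688) = 6688/18532447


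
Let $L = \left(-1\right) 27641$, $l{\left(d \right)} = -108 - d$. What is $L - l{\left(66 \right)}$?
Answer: $-27467$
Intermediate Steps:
$L = -27641$
$L - l{\left(66 \right)} = -27641 - \left(-108 - 66\right) = -27641 - -174 = -27641 + 174 = -27467$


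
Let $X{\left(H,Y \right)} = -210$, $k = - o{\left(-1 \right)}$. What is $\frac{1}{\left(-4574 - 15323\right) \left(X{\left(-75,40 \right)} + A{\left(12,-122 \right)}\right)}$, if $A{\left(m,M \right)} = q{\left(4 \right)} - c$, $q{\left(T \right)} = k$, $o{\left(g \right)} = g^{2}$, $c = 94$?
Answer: $\frac{1}{6068585} \approx 1.6478 \cdot 10^{-7}$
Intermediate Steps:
$k = -1$ ($k = - \left(-1\right)^{2} = \left(-1\right) 1 = -1$)
$q{\left(T \right)} = -1$
$A{\left(m,M \right)} = -95$ ($A{\left(m,M \right)} = -1 - 94 = -95$)
$\frac{1}{\left(-4574 - 15323\right) \left(X{\left(-75,40 \right)} + A{\left(12,-122 \right)}\right)} = \frac{1}{\left(-4574 - 15323\right) \left(-210 - 95\right)} = \frac{1}{\left(-19897\right) \left(-305\right)} = \frac{1}{6068585}$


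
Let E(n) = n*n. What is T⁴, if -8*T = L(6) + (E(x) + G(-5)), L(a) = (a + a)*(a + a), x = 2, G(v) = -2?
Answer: 28398241/256 ≈ 1.1093e+5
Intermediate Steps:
E(n) = n²
L(a) = 4*a² (L(a) = (2*a)*(2*a) = 4*a²)
T = -73/4 (T = -(4*6² + (2² - 2))/8 = -(4*36 + (4 - 2))/8 = -(144 + 2)/8 = -⅛*146 = -73/4 ≈ -18.250)
T⁴ = (-73/4)⁴ = 28398241/256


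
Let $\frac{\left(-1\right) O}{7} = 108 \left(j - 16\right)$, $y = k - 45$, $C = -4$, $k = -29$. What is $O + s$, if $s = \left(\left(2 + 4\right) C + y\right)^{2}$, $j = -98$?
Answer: $95788$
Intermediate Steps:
$y = -74$ ($y = -29 - 45 = -74$)
$s = 9604$ ($s = \left(\left(2 + 4\right) \left(-4\right) - 74\right)^{2} = \left(6 \left(-4\right) - 74\right)^{2} = \left(-24 - 74\right)^{2} = \left(-98\right)^{2} = 9604$)
$O = 86184$ ($O = - 7 \cdot 108 \left(-98 - 16\right) = - 7 \cdot 108 \left(-114\right) = \left(-7\right) \left(-12312\right) = 86184$)
$O + s = 86184 + 9604 = 95788$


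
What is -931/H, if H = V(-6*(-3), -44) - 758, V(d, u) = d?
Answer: 931/740 ≈ 1.2581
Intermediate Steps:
H = -740 (H = -6*(-3) - 758 = 18 - 758 = -740)
-931/H = -931/(-740) = -931*(-1/740) = 931/740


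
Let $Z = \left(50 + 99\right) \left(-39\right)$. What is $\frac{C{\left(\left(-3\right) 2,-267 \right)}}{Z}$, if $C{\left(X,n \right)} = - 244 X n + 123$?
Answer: $\frac{130255}{1937} \approx 67.246$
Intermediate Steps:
$C{\left(X,n \right)} = 123 - 244 X n$ ($C{\left(X,n \right)} = - 244 X n + 123 = 123 - 244 X n$)
$Z = -5811$ ($Z = 149 \left(-39\right) = -5811$)
$\frac{C{\left(\left(-3\right) 2,-267 \right)}}{Z} = \frac{123 - 244 \left(\left(-3\right) 2\right) \left(-267\right)}{-5811} = \left(123 - \left(-1464\right) \left(-267\right)\right) \left(- \frac{1}{5811}\right) = \left(123 - 390888\right) \left(- \frac{1}{5811}\right) = \left(-390765\right) \left(- \frac{1}{5811}\right) = \frac{130255}{1937}$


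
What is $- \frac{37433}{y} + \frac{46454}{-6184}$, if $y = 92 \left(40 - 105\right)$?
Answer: $- \frac{1447164}{1155635} \approx -1.2523$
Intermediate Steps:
$y = -5980$ ($y = 92 \left(-65\right) = -5980$)
$- \frac{37433}{y} + \frac{46454}{-6184} = - \frac{37433}{-5980} + \frac{46454}{-6184} = \left(-37433\right) \left(- \frac{1}{5980}\right) + 46454 \left(- \frac{1}{6184}\right) = \frac{37433}{5980} - \frac{23227}{3092} = - \frac{1447164}{1155635}$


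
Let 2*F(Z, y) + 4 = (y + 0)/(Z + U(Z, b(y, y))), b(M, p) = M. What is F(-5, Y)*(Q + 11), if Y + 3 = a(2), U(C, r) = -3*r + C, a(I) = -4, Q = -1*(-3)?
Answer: -357/11 ≈ -32.455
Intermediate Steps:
Q = 3
U(C, r) = C - 3*r
Y = -7 (Y = -3 - 4 = -7)
F(Z, y) = -2 + y/(2*(-3*y + 2*Z)) (F(Z, y) = -2 + ((y + 0)/(Z + (Z - 3*y)))/2 = -2 + (y/(-3*y + 2*Z))/2 = -2 + y/(2*(-3*y + 2*Z)))
F(-5, Y)*(Q + 11) = ((-8*(-5) + 13*(-7))/(2*(-3*(-7) + 2*(-5))))*(3 + 11) = ((40 - 91)/(2*(21 - 10)))*14 = ((½)*(-51)/11)*14 = ((½)*(1/11)*(-51))*14 = -51/22*14 = -357/11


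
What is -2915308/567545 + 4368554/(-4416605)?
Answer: -279183906714/45574946995 ≈ -6.1258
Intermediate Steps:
-2915308/567545 + 4368554/(-4416605) = -2915308*1/567545 + 4368554*(-1/4416605) = -265028/51595 - 4368554/4416605 = -279183906714/45574946995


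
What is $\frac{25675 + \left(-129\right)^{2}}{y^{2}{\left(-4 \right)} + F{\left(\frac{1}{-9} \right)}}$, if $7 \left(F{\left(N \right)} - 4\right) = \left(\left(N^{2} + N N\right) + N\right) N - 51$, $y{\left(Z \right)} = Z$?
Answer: $\frac{53984637}{16222} \approx 3327.9$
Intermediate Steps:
$F{\left(N \right)} = - \frac{23}{7} + \frac{N \left(N + 2 N^{2}\right)}{7}$ ($F{\left(N \right)} = 4 + \frac{\left(\left(N^{2} + N N\right) + N\right) N - 51}{7} = 4 + \frac{\left(\left(N^{2} + N^{2}\right) + N\right) N - 51}{7} = 4 + \frac{\left(2 N^{2} + N\right) N - 51}{7} = 4 + \frac{\left(N + 2 N^{2}\right) N - 51}{7} = 4 + \frac{N \left(N + 2 N^{2}\right) - 51}{7} = 4 + \frac{-51 + N \left(N + 2 N^{2}\right)}{7} = 4 + \left(- \frac{51}{7} + \frac{N \left(N + 2 N^{2}\right)}{7}\right) = - \frac{23}{7} + \frac{N \left(N + 2 N^{2}\right)}{7}$)
$\frac{25675 + \left(-129\right)^{2}}{y^{2}{\left(-4 \right)} + F{\left(\frac{1}{-9} \right)}} = \frac{25675 + \left(-129\right)^{2}}{\left(-4\right)^{2} + \left(- \frac{23}{7} + \frac{\left(\frac{1}{-9}\right)^{2}}{7} + \frac{2 \left(\frac{1}{-9}\right)^{3}}{7}\right)} = \frac{25675 + 16641}{16 + \left(- \frac{23}{7} + \frac{\left(- \frac{1}{9}\right)^{2}}{7} + \frac{2 \left(- \frac{1}{9}\right)^{3}}{7}\right)} = \frac{42316}{16 + \left(- \frac{23}{7} + \frac{1}{7} \cdot \frac{1}{81} + \frac{2}{7} \left(- \frac{1}{729}\right)\right)} = \frac{42316}{16 - \frac{16760}{5103}} = \frac{42316}{\frac{64888}{5103}} = 42316 \cdot \frac{5103}{64888} = \frac{53984637}{16222}$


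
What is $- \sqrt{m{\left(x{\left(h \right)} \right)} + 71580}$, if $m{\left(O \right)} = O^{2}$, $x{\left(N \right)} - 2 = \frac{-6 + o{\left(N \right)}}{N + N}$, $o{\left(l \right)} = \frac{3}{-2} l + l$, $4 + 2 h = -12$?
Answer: $- \frac{\sqrt{4581409}}{8} \approx -267.55$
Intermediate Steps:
$h = -8$ ($h = -2 + \frac{1}{2} \left(-12\right) = -2 - 6 = -8$)
$o{\left(l \right)} = - \frac{l}{2}$ ($o{\left(l \right)} = 3 \left(- \frac{1}{2}\right) l + l = - \frac{3 l}{2} + l = - \frac{l}{2}$)
$x{\left(N \right)} = 2 + \frac{-6 - \frac{N}{2}}{2 N}$ ($x{\left(N \right)} = 2 + \frac{-6 - \frac{N}{2}}{N + N} = 2 + \frac{-6 - \frac{N}{2}}{2 N}$)
$- \sqrt{m{\left(x{\left(h \right)} \right)} + 71580} = - \sqrt{\left(\frac{7}{4} - \frac{3}{-8}\right)^{2} + 71580} = - \sqrt{\left(\frac{7}{4} - - \frac{3}{8}\right)^{2} + 71580} = - \sqrt{\left(\frac{7}{4} + \frac{3}{8}\right)^{2} + 71580} = - \sqrt{\left(\frac{17}{8}\right)^{2} + 71580} = - \sqrt{\frac{289}{64} + 71580} = - \sqrt{\frac{4581409}{64}} = - \frac{\sqrt{4581409}}{8}$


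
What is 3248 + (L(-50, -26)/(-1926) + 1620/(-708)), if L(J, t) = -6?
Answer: 61470596/18939 ≈ 3245.7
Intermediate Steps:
3248 + (L(-50, -26)/(-1926) + 1620/(-708)) = 3248 + (-6/(-1926) + 1620/(-708)) = 3248 + (-6*(-1/1926) + 1620*(-1/708)) = 3248 + (1/321 - 135/59) = 3248 - 43276/18939 = 61470596/18939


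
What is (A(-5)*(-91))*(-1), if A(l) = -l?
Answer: 455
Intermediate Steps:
(A(-5)*(-91))*(-1) = (-1*(-5)*(-91))*(-1) = (5*(-91))*(-1) = -455*(-1) = 455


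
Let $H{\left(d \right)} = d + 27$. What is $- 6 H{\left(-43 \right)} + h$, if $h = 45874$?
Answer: $45970$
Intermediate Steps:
$H{\left(d \right)} = 27 + d$
$- 6 H{\left(-43 \right)} + h = - 6 \left(27 - 43\right) + 45874 = \left(-6\right) \left(-16\right) + 45874 = 96 + 45874 = 45970$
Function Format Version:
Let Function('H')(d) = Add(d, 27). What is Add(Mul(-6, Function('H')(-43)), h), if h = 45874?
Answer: 45970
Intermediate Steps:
Function('H')(d) = Add(27, d)
Add(Mul(-6, Function('H')(-43)), h) = Add(Mul(-6, Add(27, -43)), 45874) = Add(Mul(-6, -16), 45874) = Add(96, 45874) = 45970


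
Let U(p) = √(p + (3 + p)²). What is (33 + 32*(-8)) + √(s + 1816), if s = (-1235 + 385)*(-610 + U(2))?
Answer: -223 + √(520316 - 2550*√3) ≈ 495.26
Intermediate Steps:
s = 518500 - 2550*√3 (s = (-1235 + 385)*(-610 + √(2 + (3 + 2)²)) = -850*(-610 + √(2 + 5²)) = -850*(-610 + √(2 + 25)) = -850*(-610 + √27) = -850*(-610 + 3*√3) = 518500 - 2550*√3 ≈ 5.1408e+5)
(33 + 32*(-8)) + √(s + 1816) = (33 + 32*(-8)) + √((518500 - 2550*√3) + 1816) = (33 - 256) + √(520316 - 2550*√3) = -223 + √(520316 - 2550*√3)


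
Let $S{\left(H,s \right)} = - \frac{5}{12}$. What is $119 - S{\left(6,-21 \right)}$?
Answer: $\frac{1433}{12} \approx 119.42$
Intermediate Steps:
$S{\left(H,s \right)} = - \frac{5}{12}$ ($S{\left(H,s \right)} = \left(-5\right) \frac{1}{12} = - \frac{5}{12}$)
$119 - S{\left(6,-21 \right)} = 119 - - \frac{5}{12} = 119 + \frac{5}{12} = \frac{1433}{12}$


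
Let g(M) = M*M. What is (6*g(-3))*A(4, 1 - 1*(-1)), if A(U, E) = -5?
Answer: -270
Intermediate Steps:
g(M) = M**2
(6*g(-3))*A(4, 1 - 1*(-1)) = (6*(-3)**2)*(-5) = (6*9)*(-5) = 54*(-5) = -270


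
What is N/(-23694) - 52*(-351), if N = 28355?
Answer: 432434533/23694 ≈ 18251.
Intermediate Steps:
N/(-23694) - 52*(-351) = 28355/(-23694) - 52*(-351) = 28355*(-1/23694) + 18252 = -28355/23694 + 18252 = 432434533/23694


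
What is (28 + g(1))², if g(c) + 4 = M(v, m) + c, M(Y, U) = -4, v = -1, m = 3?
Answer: 441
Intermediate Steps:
g(c) = -8 + c (g(c) = -4 + (-4 + c) = -8 + c)
(28 + g(1))² = (28 + (-8 + 1))² = (28 - 7)² = 21² = 441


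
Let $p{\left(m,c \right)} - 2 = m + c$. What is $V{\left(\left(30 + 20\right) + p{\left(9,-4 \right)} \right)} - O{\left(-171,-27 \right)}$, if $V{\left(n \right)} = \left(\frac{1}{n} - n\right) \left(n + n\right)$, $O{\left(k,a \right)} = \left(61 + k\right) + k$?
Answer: $-6215$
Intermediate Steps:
$O{\left(k,a \right)} = 61 + 2 k$
$p{\left(m,c \right)} = 2 + c + m$ ($p{\left(m,c \right)} = 2 + \left(m + c\right) = 2 + \left(c + m\right) = 2 + c + m$)
$V{\left(n \right)} = 2 n \left(\frac{1}{n} - n\right)$ ($V{\left(n \right)} = \left(\frac{1}{n} - n\right) 2 n = 2 n \left(\frac{1}{n} - n\right)$)
$V{\left(\left(30 + 20\right) + p{\left(9,-4 \right)} \right)} - O{\left(-171,-27 \right)} = \left(2 - 2 \left(\left(30 + 20\right) + \left(2 - 4 + 9\right)\right)^{2}\right) - \left(61 + 2 \left(-171\right)\right) = \left(2 - 2 \left(50 + 7\right)^{2}\right) - \left(61 - 342\right) = \left(2 - 2 \cdot 57^{2}\right) - -281 = \left(2 - 6498\right) + 281 = -6496 + 281 = -6215$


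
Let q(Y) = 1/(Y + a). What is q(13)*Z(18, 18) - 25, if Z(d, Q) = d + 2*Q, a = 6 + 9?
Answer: -323/14 ≈ -23.071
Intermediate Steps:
a = 15
q(Y) = 1/(15 + Y) (q(Y) = 1/(Y + 15) = 1/(15 + Y))
q(13)*Z(18, 18) - 25 = (18 + 2*18)/(15 + 13) - 25 = (18 + 36)/28 - 25 = (1/28)*54 - 25 = 27/14 - 25 = -323/14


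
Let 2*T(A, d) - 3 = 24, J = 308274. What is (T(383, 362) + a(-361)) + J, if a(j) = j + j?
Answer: 615131/2 ≈ 3.0757e+5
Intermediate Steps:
T(A, d) = 27/2 (T(A, d) = 3/2 + (1/2)*24 = 3/2 + 12 = 27/2)
a(j) = 2*j
(T(383, 362) + a(-361)) + J = (27/2 + 2*(-361)) + 308274 = (27/2 - 722) + 308274 = -1417/2 + 308274 = 615131/2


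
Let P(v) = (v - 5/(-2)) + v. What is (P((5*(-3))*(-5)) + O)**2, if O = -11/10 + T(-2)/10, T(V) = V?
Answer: 571536/25 ≈ 22861.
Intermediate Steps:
O = -13/10 (O = -11/10 - 2/10 = -11*1/10 - 2*1/10 = -11/10 - 1/5 = -13/10 ≈ -1.3000)
P(v) = 5/2 + 2*v (P(v) = (v - 5*(-1/2)) + v = (v + 5/2) + v = (5/2 + v) + v = 5/2 + 2*v)
(P((5*(-3))*(-5)) + O)**2 = ((5/2 + 2*((5*(-3))*(-5))) - 13/10)**2 = ((5/2 + 2*(-15*(-5))) - 13/10)**2 = ((5/2 + 2*75) - 13/10)**2 = ((5/2 + 150) - 13/10)**2 = (305/2 - 13/10)**2 = (756/5)**2 = 571536/25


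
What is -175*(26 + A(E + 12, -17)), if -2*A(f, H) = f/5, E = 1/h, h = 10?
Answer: -17353/4 ≈ -4338.3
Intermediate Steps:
E = 1/10 ≈ 0.10000
A(f, H) = -f/10 (A(f, H) = -f/(2*5) = -f/10)
-175*(26 + A(E + 12, -17)) = -175*(26 - (1/10 + 12)/10) = -175*(26 - 1/10*121/10) = -175*(26 - 121/100) = -175*2479/100 = -17353/4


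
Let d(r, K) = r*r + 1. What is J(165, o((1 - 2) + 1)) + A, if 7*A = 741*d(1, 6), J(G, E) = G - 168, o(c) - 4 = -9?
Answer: 1461/7 ≈ 208.71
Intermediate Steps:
d(r, K) = 1 + r² (d(r, K) = r² + 1 = 1 + r²)
o(c) = -5 (o(c) = 4 - 9 = -5)
J(G, E) = -168 + G
A = 1482/7 (A = (741*(1 + 1²))/7 = (741*(1 + 1))/7 = (741*2)/7 = (⅐)*1482 = 1482/7 ≈ 211.71)
J(165, o((1 - 2) + 1)) + A = (-168 + 165) + 1482/7 = -3 + 1482/7 = 1461/7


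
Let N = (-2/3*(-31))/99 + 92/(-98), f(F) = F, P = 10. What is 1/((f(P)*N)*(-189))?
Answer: 77/106240 ≈ 0.00072477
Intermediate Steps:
N = -10624/14553 (N = (-2*⅓*(-31))*(1/99) + 92*(-1/98) = -⅔*(-31)*(1/99) - 46/49 = (62/3)*(1/99) - 46/49 = 62/297 - 46/49 = -10624/14553 ≈ -0.73002)
1/((f(P)*N)*(-189)) = 1/((10*(-10624/14553))*(-189)) = 1/(-106240/14553*(-189)) = 1/(106240/77) = 77/106240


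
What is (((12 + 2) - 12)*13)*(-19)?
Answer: -494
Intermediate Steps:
(((12 + 2) - 12)*13)*(-19) = ((14 - 12)*13)*(-19) = (2*13)*(-19) = 26*(-19) = -494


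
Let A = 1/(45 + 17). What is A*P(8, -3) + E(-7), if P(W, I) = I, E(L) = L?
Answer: -437/62 ≈ -7.0484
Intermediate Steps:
A = 1/62 ≈ 0.016129
A*P(8, -3) + E(-7) = (1/62)*(-3) - 7 = -3/62 - 7 = -437/62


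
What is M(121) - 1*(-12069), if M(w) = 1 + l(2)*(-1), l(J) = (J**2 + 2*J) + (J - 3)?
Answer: 12063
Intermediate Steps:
l(J) = -3 + J**2 + 3*J (l(J) = (J**2 + 2*J) + (-3 + J) = -3 + J**2 + 3*J)
M(w) = -6 (M(w) = 1 + (-3 + 2**2 + 3*2)*(-1) = 1 + (-3 + 4 + 6)*(-1) = 1 + 7*(-1) = 1 - 7 = -6)
M(121) - 1*(-12069) = -6 - 1*(-12069) = -6 + 12069 = 12063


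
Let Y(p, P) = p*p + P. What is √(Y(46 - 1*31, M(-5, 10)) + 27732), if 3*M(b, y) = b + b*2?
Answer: 4*√1747 ≈ 167.19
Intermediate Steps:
M(b, y) = b (M(b, y) = (b + b*2)/3 = (b + 2*b)/3 = (3*b)/3 = b)
Y(p, P) = P + p² (Y(p, P) = p² + P = P + p²)
√(Y(46 - 1*31, M(-5, 10)) + 27732) = √((-5 + (46 - 1*31)²) + 27732) = √((-5 + (46 - 31)²) + 27732) = √((-5 + 15²) + 27732) = √((-5 + 225) + 27732) = √(220 + 27732) = √27952 = 4*√1747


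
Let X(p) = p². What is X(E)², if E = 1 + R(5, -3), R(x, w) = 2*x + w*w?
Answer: 160000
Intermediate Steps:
R(x, w) = w² + 2*x (R(x, w) = 2*x + w² = w² + 2*x)
E = 20 (E = 1 + ((-3)² + 2*5) = 1 + (9 + 10) = 1 + 19 = 20)
X(E)² = (20²)² = 400² = 160000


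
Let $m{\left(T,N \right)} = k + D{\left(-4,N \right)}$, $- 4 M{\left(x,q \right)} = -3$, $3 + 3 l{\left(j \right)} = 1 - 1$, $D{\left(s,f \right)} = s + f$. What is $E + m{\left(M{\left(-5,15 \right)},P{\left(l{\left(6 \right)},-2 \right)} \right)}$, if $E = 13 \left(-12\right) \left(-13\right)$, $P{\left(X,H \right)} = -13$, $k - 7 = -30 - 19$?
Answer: $1969$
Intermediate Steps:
$k = -42$ ($k = 7 - 49 = -42$)
$D{\left(s,f \right)} = f + s$
$l{\left(j \right)} = -1$ ($l{\left(j \right)} = -1 + \frac{1 - 1}{3} = -1 + \frac{1}{3} \cdot 0 = -1 + 0 = -1$)
$M{\left(x,q \right)} = \frac{3}{4}$ ($M{\left(x,q \right)} = \left(- \frac{1}{4}\right) \left(-3\right) = \frac{3}{4}$)
$m{\left(T,N \right)} = -46 + N$ ($m{\left(T,N \right)} = -42 + \left(N - 4\right) = -42 + \left(-4 + N\right) = -46 + N$)
$E = 2028$ ($E = \left(-156\right) \left(-13\right) = 2028$)
$E + m{\left(M{\left(-5,15 \right)},P{\left(l{\left(6 \right)},-2 \right)} \right)} = 2028 - 59 = 1969$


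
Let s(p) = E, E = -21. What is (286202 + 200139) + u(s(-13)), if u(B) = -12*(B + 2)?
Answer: 486569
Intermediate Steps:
s(p) = -21
u(B) = -24 - 12*B (u(B) = -12*(2 + B) = -24 - 12*B)
(286202 + 200139) + u(s(-13)) = (286202 + 200139) + (-24 - 12*(-21)) = 486341 + (-24 + 252) = 486341 + 228 = 486569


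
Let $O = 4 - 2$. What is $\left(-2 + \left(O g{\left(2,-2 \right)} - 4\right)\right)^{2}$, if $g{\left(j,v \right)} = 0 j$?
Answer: $36$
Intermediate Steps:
$O = 2$ ($O = 4 - 2 = 2$)
$g{\left(j,v \right)} = 0$
$\left(-2 + \left(O g{\left(2,-2 \right)} - 4\right)\right)^{2} = \left(-2 + \left(2 \cdot 0 - 4\right)\right)^{2} = \left(-2 + \left(0 - 4\right)\right)^{2} = \left(-2 - 4\right)^{2} = \left(-6\right)^{2} = 36$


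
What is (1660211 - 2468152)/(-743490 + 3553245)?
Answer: -807941/2809755 ≈ -0.28755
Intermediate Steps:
(1660211 - 2468152)/(-743490 + 3553245) = -807941/2809755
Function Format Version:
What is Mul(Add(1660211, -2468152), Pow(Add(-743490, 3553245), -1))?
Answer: Rational(-807941, 2809755) ≈ -0.28755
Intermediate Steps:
Mul(Add(1660211, -2468152), Pow(Add(-743490, 3553245), -1)) = Mul(-807941, Pow(2809755, -1)) = Mul(-807941, Rational(1, 2809755)) = Rational(-807941, 2809755)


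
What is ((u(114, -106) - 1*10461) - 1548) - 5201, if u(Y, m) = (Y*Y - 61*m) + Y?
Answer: 2366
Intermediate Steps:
u(Y, m) = Y + Y² - 61*m (u(Y, m) = (Y² - 61*m) + Y = Y + Y² - 61*m)
((u(114, -106) - 1*10461) - 1548) - 5201 = (((114 + 114² - 61*(-106)) - 1*10461) - 1548) - 5201 = (((114 + 12996 + 6466) - 10461) - 1548) - 5201 = ((19576 - 10461) - 1548) - 5201 = (9115 - 1548) - 5201 = 7567 - 5201 = 2366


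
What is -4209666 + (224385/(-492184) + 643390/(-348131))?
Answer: -103043363547681637/24477786872 ≈ -4.2097e+6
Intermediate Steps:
-4209666 + (224385/(-492184) + 643390/(-348131)) = -4209666 + (224385*(-1/492184) + 643390*(-1/348131)) = -4209666 + (-32055/70312 - 643390/348131) = -4209666 - 56397376885/24477786872 = -103043363547681637/24477786872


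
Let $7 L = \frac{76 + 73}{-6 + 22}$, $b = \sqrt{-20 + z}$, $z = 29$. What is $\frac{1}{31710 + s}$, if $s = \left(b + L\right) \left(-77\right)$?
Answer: $\frac{16}{502025} \approx 3.1871 \cdot 10^{-5}$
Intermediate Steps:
$b = 3$ ($b = \sqrt{-20 + 29} = \sqrt{9} = 3$)
$L = \frac{149}{112}$ ($L = \frac{\left(76 + 73\right) \frac{1}{-6 + 22}}{7} = \frac{149 \cdot \frac{1}{16}}{7} = \frac{1}{7} \cdot \frac{149}{16} = \frac{149}{112} \approx 1.3304$)
$s = - \frac{5335}{16}$ ($s = \left(3 + \frac{149}{112}\right) \left(-77\right) = \frac{485}{112} \left(-77\right) = - \frac{5335}{16} \approx -333.44$)
$\frac{1}{31710 + s} = \frac{1}{31710 - \frac{5335}{16}} = \frac{1}{\frac{502025}{16}} = \frac{16}{502025}$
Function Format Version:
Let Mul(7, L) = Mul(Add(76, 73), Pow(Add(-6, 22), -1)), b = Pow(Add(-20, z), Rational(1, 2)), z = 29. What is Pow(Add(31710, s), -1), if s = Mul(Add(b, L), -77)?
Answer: Rational(16, 502025) ≈ 3.1871e-5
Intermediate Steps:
b = 3 (b = Pow(Add(-20, 29), Rational(1, 2)) = Pow(9, Rational(1, 2)) = 3)
L = Rational(149, 112) (L = Mul(Rational(1, 7), Mul(Add(76, 73), Pow(Add(-6, 22), -1))) = Mul(Rational(1, 7), Mul(149, Pow(16, -1))) = Mul(Rational(1, 7), Mul(149, Rational(1, 16))) = Mul(Rational(1, 7), Rational(149, 16)) = Rational(149, 112) ≈ 1.3304)
s = Rational(-5335, 16) (s = Mul(Add(3, Rational(149, 112)), -77) = Mul(Rational(485, 112), -77) = Rational(-5335, 16) ≈ -333.44)
Pow(Add(31710, s), -1) = Pow(Add(31710, Rational(-5335, 16)), -1) = Pow(Rational(502025, 16), -1) = Rational(16, 502025)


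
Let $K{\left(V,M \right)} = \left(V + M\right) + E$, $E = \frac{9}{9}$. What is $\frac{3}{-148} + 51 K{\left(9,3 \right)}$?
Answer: $\frac{98121}{148} \approx 662.98$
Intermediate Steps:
$E = 1$ ($E = 9 \cdot \frac{1}{9} = 1$)
$K{\left(V,M \right)} = 1 + M + V$ ($K{\left(V,M \right)} = \left(V + M\right) + 1 = \left(M + V\right) + 1 = 1 + M + V$)
$\frac{3}{-148} + 51 K{\left(9,3 \right)} = \frac{3}{-148} + 51 \left(1 + 3 + 9\right) = 3 \left(- \frac{1}{148}\right) + 51 \cdot 13 = - \frac{3}{148} + 663 = \frac{98121}{148}$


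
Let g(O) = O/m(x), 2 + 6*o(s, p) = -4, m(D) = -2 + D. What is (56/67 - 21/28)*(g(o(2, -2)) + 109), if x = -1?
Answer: 1886/201 ≈ 9.3831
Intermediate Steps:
o(s, p) = -1 (o(s, p) = -⅓ + (⅙)*(-4) = -⅓ - ⅔ = -1)
g(O) = -O/3 (g(O) = O/(-2 - 1) = O/(-3) = O*(-⅓) = -O/3)
(56/67 - 21/28)*(g(o(2, -2)) + 109) = (56/67 - 21/28)*(-⅓*(-1) + 109) = (56*(1/67) - 21*1/28)*(⅓ + 109) = (56/67 - ¾)*(328/3) = (23/268)*(328/3) = 1886/201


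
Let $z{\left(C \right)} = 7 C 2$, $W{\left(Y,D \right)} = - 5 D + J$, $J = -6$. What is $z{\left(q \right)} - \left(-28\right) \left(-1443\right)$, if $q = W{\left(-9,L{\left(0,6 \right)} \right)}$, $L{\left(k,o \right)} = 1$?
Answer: $-40558$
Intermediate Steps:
$W{\left(Y,D \right)} = -6 - 5 D$ ($W{\left(Y,D \right)} = - 5 D - 6 = -6 - 5 D$)
$q = -11$ ($q = -6 - 5 = -11$)
$z{\left(C \right)} = 14 C$
$z{\left(q \right)} - \left(-28\right) \left(-1443\right) = 14 \left(-11\right) - \left(-28\right) \left(-1443\right) = -154 - 40404 = -40558$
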